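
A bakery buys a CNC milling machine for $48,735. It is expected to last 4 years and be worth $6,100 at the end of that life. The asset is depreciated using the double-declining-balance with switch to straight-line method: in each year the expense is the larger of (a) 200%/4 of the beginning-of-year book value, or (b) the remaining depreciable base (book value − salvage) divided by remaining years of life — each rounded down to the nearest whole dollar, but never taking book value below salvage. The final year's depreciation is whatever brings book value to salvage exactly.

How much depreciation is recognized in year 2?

$12,184

Depreciable base = $48,735 − $6,100 = $42,635.
Year 1: DB = ⌊$48,735 × 200%/4⌋ = $24,367; SL = ⌊$42,635/4⌋ = $10,658 → take DB $24,367. Book value $24,368.
Year 2: DB = ⌊$24,368 × 200%/4⌋ = $12,184; SL = ⌊$18,268/3⌋ = $6,089 → take DB $12,184. Book value $12,184.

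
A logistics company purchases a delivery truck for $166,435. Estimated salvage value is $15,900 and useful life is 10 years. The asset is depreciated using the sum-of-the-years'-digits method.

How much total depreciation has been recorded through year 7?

$134,113

Depreciable base = $166,435 − $15,900 = $150,535.
Sum of the years' digits = 10+9+8+7+6+5+4+3+2+1 = 55.
Year 1: $150,535 × 10/55 = $27,370. Book value $139,065.
Year 2: $150,535 × 9/55 = $24,633. Book value $114,432.
Year 3: $150,535 × 8/55 = $21,896. Book value $92,536.
Year 4: $150,535 × 7/55 = $19,159. Book value $73,377.
Year 5: $150,535 × 6/55 = $16,422. Book value $56,955.
Year 6: $150,535 × 5/55 = $13,685. Book value $43,270.
Year 7: $150,535 × 4/55 = $10,948. Book value $32,322.
Accumulated through year 7 = $166,435 − $32,322 = $134,113.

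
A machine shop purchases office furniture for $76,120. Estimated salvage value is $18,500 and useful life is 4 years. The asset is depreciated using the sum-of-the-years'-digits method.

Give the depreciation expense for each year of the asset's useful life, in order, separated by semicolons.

Depreciable base = $76,120 − $18,500 = $57,620.
Sum of the years' digits = 4+3+2+1 = 10.
Year 1: $57,620 × 4/10 = $23,048. Book value $53,072.
Year 2: $57,620 × 3/10 = $17,286. Book value $35,786.
Year 3: $57,620 × 2/10 = $11,524. Book value $24,262.
Year 4: $57,620 × 1/10 = $5,762. Book value $18,500.

$23,048; $17,286; $11,524; $5,762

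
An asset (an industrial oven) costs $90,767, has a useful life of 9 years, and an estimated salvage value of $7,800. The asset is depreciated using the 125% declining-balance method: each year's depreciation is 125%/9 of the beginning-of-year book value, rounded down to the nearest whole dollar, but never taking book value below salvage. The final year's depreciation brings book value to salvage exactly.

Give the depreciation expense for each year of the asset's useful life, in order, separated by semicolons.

Depreciable base = $90,767 − $7,800 = $82,967.
Year 1: ⌊$90,767 × 125%/9⌋ = $12,606. Book value $78,161.
Year 2: ⌊$78,161 × 125%/9⌋ = $10,855. Book value $67,306.
Year 3: ⌊$67,306 × 125%/9⌋ = $9,348. Book value $57,958.
Year 4: ⌊$57,958 × 125%/9⌋ = $8,049. Book value $49,909.
Year 5: ⌊$49,909 × 125%/9⌋ = $6,931. Book value $42,978.
Year 6: ⌊$42,978 × 125%/9⌋ = $5,969. Book value $37,009.
Year 7: ⌊$37,009 × 125%/9⌋ = $5,140. Book value $31,869.
Year 8: ⌊$31,869 × 125%/9⌋ = $4,426. Book value $27,443.
Year 9 (final): $27,443 − $7,800 = $19,643. Book value $7,800.

$12,606; $10,855; $9,348; $8,049; $6,931; $5,969; $5,140; $4,426; $19,643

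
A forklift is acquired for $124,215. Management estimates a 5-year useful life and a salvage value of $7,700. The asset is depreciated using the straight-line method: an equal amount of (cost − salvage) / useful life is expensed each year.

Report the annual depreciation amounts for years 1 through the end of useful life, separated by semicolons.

$23,303; $23,303; $23,303; $23,303; $23,303

Depreciable base = $124,215 − $7,700 = $116,515.
Annual expense = $116,515 / 5 = $23,303.
End of year 1: book value $100,912.
End of year 2: book value $77,609.
End of year 3: book value $54,306.
End of year 4: book value $31,003.
End of year 5: book value $7,700.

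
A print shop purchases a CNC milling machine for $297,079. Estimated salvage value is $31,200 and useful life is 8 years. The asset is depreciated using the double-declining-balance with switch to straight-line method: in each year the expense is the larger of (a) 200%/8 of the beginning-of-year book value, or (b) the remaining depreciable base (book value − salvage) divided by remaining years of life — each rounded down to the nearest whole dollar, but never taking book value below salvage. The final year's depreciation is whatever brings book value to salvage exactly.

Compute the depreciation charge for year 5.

$23,499

Depreciable base = $297,079 − $31,200 = $265,879.
Year 1: DB = ⌊$297,079 × 200%/8⌋ = $74,269; SL = ⌊$265,879/8⌋ = $33,234 → take DB $74,269. Book value $222,810.
Year 2: DB = ⌊$222,810 × 200%/8⌋ = $55,702; SL = ⌊$191,610/7⌋ = $27,372 → take DB $55,702. Book value $167,108.
Year 3: DB = ⌊$167,108 × 200%/8⌋ = $41,777; SL = ⌊$135,908/6⌋ = $22,651 → take DB $41,777. Book value $125,331.
Year 4: DB = ⌊$125,331 × 200%/8⌋ = $31,332; SL = ⌊$94,131/5⌋ = $18,826 → take DB $31,332. Book value $93,999.
Year 5: DB = ⌊$93,999 × 200%/8⌋ = $23,499; SL = ⌊$62,799/4⌋ = $15,699 → take DB $23,499. Book value $70,500.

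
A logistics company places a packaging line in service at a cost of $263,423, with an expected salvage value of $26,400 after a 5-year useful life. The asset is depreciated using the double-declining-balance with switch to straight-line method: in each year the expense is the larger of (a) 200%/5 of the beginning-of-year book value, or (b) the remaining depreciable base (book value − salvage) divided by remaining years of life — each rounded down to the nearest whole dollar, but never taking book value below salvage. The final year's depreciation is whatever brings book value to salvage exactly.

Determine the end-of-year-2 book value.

Depreciable base = $263,423 − $26,400 = $237,023.
Year 1: DB = ⌊$263,423 × 200%/5⌋ = $105,369; SL = ⌊$237,023/5⌋ = $47,404 → take DB $105,369. Book value $158,054.
Year 2: DB = ⌊$158,054 × 200%/5⌋ = $63,221; SL = ⌊$131,654/4⌋ = $32,913 → take DB $63,221. Book value $94,833.

$94,833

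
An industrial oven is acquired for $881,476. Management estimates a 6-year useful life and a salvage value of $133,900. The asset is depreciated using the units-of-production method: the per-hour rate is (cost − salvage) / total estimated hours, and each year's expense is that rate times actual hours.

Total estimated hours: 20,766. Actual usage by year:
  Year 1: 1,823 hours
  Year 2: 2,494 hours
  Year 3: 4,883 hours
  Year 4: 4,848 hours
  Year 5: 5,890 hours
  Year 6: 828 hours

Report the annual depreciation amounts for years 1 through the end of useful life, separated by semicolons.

$65,628; $89,784; $175,788; $174,528; $212,040; $29,808

Depreciable base = $881,476 − $133,900 = $747,576.
Rate = $747,576 / 20,766 hours = $36 per hour.
Year 1: 1,823 × $36 = $65,628. Book value $815,848.
Year 2: 2,494 × $36 = $89,784. Book value $726,064.
Year 3: 4,883 × $36 = $175,788. Book value $550,276.
Year 4: 4,848 × $36 = $174,528. Book value $375,748.
Year 5: 5,890 × $36 = $212,040. Book value $163,708.
Year 6: 828 × $36 = $29,808. Book value $133,900.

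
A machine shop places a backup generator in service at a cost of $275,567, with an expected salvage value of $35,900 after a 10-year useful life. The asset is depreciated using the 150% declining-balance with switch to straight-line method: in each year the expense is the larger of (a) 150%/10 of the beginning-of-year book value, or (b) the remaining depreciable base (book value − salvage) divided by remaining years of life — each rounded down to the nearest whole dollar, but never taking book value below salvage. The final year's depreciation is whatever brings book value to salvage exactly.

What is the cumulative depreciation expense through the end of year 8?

$205,651

Depreciable base = $275,567 − $35,900 = $239,667.
Year 1: DB = ⌊$275,567 × 150%/10⌋ = $41,335; SL = ⌊$239,667/10⌋ = $23,966 → take DB $41,335. Book value $234,232.
Year 2: DB = ⌊$234,232 × 150%/10⌋ = $35,134; SL = ⌊$198,332/9⌋ = $22,036 → take DB $35,134. Book value $199,098.
Year 3: DB = ⌊$199,098 × 150%/10⌋ = $29,864; SL = ⌊$163,198/8⌋ = $20,399 → take DB $29,864. Book value $169,234.
Year 4: DB = ⌊$169,234 × 150%/10⌋ = $25,385; SL = ⌊$133,334/7⌋ = $19,047 → take DB $25,385. Book value $143,849.
Year 5: DB = ⌊$143,849 × 150%/10⌋ = $21,577; SL = ⌊$107,949/6⌋ = $17,991 → take DB $21,577. Book value $122,272.
Year 6: DB = ⌊$122,272 × 150%/10⌋ = $18,340; SL = ⌊$86,372/5⌋ = $17,274 → take DB $18,340. Book value $103,932.
Year 7: DB = ⌊$103,932 × 150%/10⌋ = $15,589; SL = ⌊$68,032/4⌋ = $17,008 → take SL $17,008. Book value $86,924.
Year 8: DB = ⌊$86,924 × 150%/10⌋ = $13,038; SL = ⌊$51,024/3⌋ = $17,008 → take SL $17,008. Book value $69,916.
Accumulated through year 8 = $275,567 − $69,916 = $205,651.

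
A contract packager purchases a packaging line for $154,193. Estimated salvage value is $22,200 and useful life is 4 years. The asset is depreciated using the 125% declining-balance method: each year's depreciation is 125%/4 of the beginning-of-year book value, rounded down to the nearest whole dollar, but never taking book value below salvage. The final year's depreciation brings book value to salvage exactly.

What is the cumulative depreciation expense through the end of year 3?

Depreciable base = $154,193 − $22,200 = $131,993.
Year 1: ⌊$154,193 × 125%/4⌋ = $48,185. Book value $106,008.
Year 2: ⌊$106,008 × 125%/4⌋ = $33,127. Book value $72,881.
Year 3: ⌊$72,881 × 125%/4⌋ = $22,775. Book value $50,106.
Accumulated through year 3 = $154,193 − $50,106 = $104,087.

$104,087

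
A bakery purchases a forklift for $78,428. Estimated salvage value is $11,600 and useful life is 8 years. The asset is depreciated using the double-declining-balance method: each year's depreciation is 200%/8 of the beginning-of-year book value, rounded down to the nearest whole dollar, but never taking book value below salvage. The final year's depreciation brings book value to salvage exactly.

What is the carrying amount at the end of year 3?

Depreciable base = $78,428 − $11,600 = $66,828.
Year 1: ⌊$78,428 × 200%/8⌋ = $19,607. Book value $58,821.
Year 2: ⌊$58,821 × 200%/8⌋ = $14,705. Book value $44,116.
Year 3: ⌊$44,116 × 200%/8⌋ = $11,029. Book value $33,087.

$33,087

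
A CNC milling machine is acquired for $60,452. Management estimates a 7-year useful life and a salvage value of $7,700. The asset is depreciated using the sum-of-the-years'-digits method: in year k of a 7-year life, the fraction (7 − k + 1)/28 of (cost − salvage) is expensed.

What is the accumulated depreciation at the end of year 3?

$33,912

Depreciable base = $60,452 − $7,700 = $52,752.
Sum of the years' digits = 7+6+5+4+3+2+1 = 28.
Year 1: $52,752 × 7/28 = $13,188. Book value $47,264.
Year 2: $52,752 × 6/28 = $11,304. Book value $35,960.
Year 3: $52,752 × 5/28 = $9,420. Book value $26,540.
Accumulated through year 3 = $60,452 − $26,540 = $33,912.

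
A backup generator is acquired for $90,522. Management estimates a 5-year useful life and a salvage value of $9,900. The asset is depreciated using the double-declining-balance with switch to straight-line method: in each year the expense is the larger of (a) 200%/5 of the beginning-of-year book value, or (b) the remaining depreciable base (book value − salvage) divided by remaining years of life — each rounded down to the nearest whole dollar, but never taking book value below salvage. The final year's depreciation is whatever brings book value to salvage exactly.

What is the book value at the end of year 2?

$32,589

Depreciable base = $90,522 − $9,900 = $80,622.
Year 1: DB = ⌊$90,522 × 200%/5⌋ = $36,208; SL = ⌊$80,622/5⌋ = $16,124 → take DB $36,208. Book value $54,314.
Year 2: DB = ⌊$54,314 × 200%/5⌋ = $21,725; SL = ⌊$44,414/4⌋ = $11,103 → take DB $21,725. Book value $32,589.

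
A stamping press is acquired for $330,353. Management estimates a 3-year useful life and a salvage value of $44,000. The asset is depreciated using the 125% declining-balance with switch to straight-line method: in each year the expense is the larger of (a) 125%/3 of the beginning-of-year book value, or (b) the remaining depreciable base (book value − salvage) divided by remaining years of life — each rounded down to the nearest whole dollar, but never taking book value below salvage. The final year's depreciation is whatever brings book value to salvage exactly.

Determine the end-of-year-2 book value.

Depreciable base = $330,353 − $44,000 = $286,353.
Year 1: DB = ⌊$330,353 × 125%/3⌋ = $137,647; SL = ⌊$286,353/3⌋ = $95,451 → take DB $137,647. Book value $192,706.
Year 2: DB = ⌊$192,706 × 125%/3⌋ = $80,294; SL = ⌊$148,706/2⌋ = $74,353 → take DB $80,294. Book value $112,412.

$112,412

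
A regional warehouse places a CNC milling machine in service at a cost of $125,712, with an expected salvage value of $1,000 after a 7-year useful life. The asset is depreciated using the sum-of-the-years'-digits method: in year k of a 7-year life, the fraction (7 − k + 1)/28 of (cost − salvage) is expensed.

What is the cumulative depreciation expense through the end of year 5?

$111,350

Depreciable base = $125,712 − $1,000 = $124,712.
Sum of the years' digits = 7+6+5+4+3+2+1 = 28.
Year 1: $124,712 × 7/28 = $31,178. Book value $94,534.
Year 2: $124,712 × 6/28 = $26,724. Book value $67,810.
Year 3: $124,712 × 5/28 = $22,270. Book value $45,540.
Year 4: $124,712 × 4/28 = $17,816. Book value $27,724.
Year 5: $124,712 × 3/28 = $13,362. Book value $14,362.
Accumulated through year 5 = $125,712 − $14,362 = $111,350.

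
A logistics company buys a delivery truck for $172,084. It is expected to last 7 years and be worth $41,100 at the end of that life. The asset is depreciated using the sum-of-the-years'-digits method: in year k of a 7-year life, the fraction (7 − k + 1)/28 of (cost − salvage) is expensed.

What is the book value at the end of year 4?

Depreciable base = $172,084 − $41,100 = $130,984.
Sum of the years' digits = 7+6+5+4+3+2+1 = 28.
Year 1: $130,984 × 7/28 = $32,746. Book value $139,338.
Year 2: $130,984 × 6/28 = $28,068. Book value $111,270.
Year 3: $130,984 × 5/28 = $23,390. Book value $87,880.
Year 4: $130,984 × 4/28 = $18,712. Book value $69,168.

$69,168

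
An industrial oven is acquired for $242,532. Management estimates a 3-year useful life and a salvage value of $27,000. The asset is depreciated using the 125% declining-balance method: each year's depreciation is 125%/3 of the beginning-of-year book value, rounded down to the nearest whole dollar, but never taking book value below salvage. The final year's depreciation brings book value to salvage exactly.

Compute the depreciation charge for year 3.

$55,529

Depreciable base = $242,532 − $27,000 = $215,532.
Year 1: ⌊$242,532 × 125%/3⌋ = $101,055. Book value $141,477.
Year 2: ⌊$141,477 × 125%/3⌋ = $58,948. Book value $82,529.
Year 3 (final): $82,529 − $27,000 = $55,529. Book value $27,000.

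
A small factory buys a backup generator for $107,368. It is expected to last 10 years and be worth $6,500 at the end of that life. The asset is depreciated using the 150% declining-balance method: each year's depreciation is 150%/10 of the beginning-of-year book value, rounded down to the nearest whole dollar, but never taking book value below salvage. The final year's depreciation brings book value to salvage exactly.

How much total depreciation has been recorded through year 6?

$66,873

Depreciable base = $107,368 − $6,500 = $100,868.
Year 1: ⌊$107,368 × 150%/10⌋ = $16,105. Book value $91,263.
Year 2: ⌊$91,263 × 150%/10⌋ = $13,689. Book value $77,574.
Year 3: ⌊$77,574 × 150%/10⌋ = $11,636. Book value $65,938.
Year 4: ⌊$65,938 × 150%/10⌋ = $9,890. Book value $56,048.
Year 5: ⌊$56,048 × 150%/10⌋ = $8,407. Book value $47,641.
Year 6: ⌊$47,641 × 150%/10⌋ = $7,146. Book value $40,495.
Accumulated through year 6 = $107,368 − $40,495 = $66,873.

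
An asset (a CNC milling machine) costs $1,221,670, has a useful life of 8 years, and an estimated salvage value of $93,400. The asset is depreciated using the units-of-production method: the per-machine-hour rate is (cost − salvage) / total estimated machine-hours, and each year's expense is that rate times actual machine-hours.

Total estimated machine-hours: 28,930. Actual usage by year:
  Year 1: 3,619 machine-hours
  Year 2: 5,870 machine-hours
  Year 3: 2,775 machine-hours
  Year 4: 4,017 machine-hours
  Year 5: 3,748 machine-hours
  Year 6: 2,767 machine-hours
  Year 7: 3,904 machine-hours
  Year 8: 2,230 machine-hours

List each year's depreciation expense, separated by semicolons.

$141,141; $228,930; $108,225; $156,663; $146,172; $107,913; $152,256; $86,970

Depreciable base = $1,221,670 − $93,400 = $1,128,270.
Rate = $1,128,270 / 28,930 machine-hours = $39 per machine-hour.
Year 1: 3,619 × $39 = $141,141. Book value $1,080,529.
Year 2: 5,870 × $39 = $228,930. Book value $851,599.
Year 3: 2,775 × $39 = $108,225. Book value $743,374.
Year 4: 4,017 × $39 = $156,663. Book value $586,711.
Year 5: 3,748 × $39 = $146,172. Book value $440,539.
Year 6: 2,767 × $39 = $107,913. Book value $332,626.
Year 7: 3,904 × $39 = $152,256. Book value $180,370.
Year 8: 2,230 × $39 = $86,970. Book value $93,400.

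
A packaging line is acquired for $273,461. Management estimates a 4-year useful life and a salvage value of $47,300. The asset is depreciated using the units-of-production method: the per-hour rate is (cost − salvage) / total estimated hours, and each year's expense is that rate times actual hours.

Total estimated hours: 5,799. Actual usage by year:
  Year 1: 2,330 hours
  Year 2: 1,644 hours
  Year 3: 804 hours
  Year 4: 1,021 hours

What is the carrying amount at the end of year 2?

Depreciable base = $273,461 − $47,300 = $226,161.
Rate = $226,161 / 5,799 hours = $39 per hour.
Year 1: 2,330 × $39 = $90,870. Book value $182,591.
Year 2: 1,644 × $39 = $64,116. Book value $118,475.

$118,475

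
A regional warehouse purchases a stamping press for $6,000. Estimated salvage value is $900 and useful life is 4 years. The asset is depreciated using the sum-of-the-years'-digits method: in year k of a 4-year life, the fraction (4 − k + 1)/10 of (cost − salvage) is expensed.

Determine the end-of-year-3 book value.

$1,410

Depreciable base = $6,000 − $900 = $5,100.
Sum of the years' digits = 4+3+2+1 = 10.
Year 1: $5,100 × 4/10 = $2,040. Book value $3,960.
Year 2: $5,100 × 3/10 = $1,530. Book value $2,430.
Year 3: $5,100 × 2/10 = $1,020. Book value $1,410.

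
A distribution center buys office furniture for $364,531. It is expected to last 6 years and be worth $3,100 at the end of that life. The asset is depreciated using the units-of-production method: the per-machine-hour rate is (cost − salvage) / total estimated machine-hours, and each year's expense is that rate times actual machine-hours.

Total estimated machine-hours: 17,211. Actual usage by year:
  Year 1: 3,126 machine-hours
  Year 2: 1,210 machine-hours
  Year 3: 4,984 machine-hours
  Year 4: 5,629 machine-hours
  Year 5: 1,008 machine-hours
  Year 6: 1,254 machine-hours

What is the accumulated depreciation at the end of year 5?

Depreciable base = $364,531 − $3,100 = $361,431.
Rate = $361,431 / 17,211 machine-hours = $21 per machine-hour.
Year 1: 3,126 × $21 = $65,646. Book value $298,885.
Year 2: 1,210 × $21 = $25,410. Book value $273,475.
Year 3: 4,984 × $21 = $104,664. Book value $168,811.
Year 4: 5,629 × $21 = $118,209. Book value $50,602.
Year 5: 1,008 × $21 = $21,168. Book value $29,434.
Accumulated through year 5 = $364,531 − $29,434 = $335,097.

$335,097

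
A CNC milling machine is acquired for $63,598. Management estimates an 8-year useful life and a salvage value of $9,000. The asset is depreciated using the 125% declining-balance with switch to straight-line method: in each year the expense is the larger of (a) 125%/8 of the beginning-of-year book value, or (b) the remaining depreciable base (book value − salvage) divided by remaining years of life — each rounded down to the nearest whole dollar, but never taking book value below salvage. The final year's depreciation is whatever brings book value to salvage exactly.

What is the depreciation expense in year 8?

Depreciable base = $63,598 − $9,000 = $54,598.
Year 1: DB = ⌊$63,598 × 125%/8⌋ = $9,937; SL = ⌊$54,598/8⌋ = $6,824 → take DB $9,937. Book value $53,661.
Year 2: DB = ⌊$53,661 × 125%/8⌋ = $8,384; SL = ⌊$44,661/7⌋ = $6,380 → take DB $8,384. Book value $45,277.
Year 3: DB = ⌊$45,277 × 125%/8⌋ = $7,074; SL = ⌊$36,277/6⌋ = $6,046 → take DB $7,074. Book value $38,203.
Year 4: DB = ⌊$38,203 × 125%/8⌋ = $5,969; SL = ⌊$29,203/5⌋ = $5,840 → take DB $5,969. Book value $32,234.
Year 5: DB = ⌊$32,234 × 125%/8⌋ = $5,036; SL = ⌊$23,234/4⌋ = $5,808 → take SL $5,808. Book value $26,426.
Year 6: DB = ⌊$26,426 × 125%/8⌋ = $4,129; SL = ⌊$17,426/3⌋ = $5,808 → take SL $5,808. Book value $20,618.
Year 7: DB = ⌊$20,618 × 125%/8⌋ = $3,221; SL = ⌊$11,618/2⌋ = $5,809 → take SL $5,809. Book value $14,809.
Year 8 (final): $14,809 − $9,000 = $5,809. Book value $9,000.

$5,809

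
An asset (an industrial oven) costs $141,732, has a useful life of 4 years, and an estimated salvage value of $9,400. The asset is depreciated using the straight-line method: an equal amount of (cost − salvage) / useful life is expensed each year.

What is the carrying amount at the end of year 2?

Depreciable base = $141,732 − $9,400 = $132,332.
Annual expense = $132,332 / 4 = $33,083.
End of year 1: book value $108,649.
End of year 2: book value $75,566.

$75,566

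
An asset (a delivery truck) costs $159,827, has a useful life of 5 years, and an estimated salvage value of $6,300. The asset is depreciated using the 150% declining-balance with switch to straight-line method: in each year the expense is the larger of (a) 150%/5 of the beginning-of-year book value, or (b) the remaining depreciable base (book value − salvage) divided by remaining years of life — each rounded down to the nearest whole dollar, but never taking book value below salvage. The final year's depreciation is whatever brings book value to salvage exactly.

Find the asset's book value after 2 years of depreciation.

Depreciable base = $159,827 − $6,300 = $153,527.
Year 1: DB = ⌊$159,827 × 150%/5⌋ = $47,948; SL = ⌊$153,527/5⌋ = $30,705 → take DB $47,948. Book value $111,879.
Year 2: DB = ⌊$111,879 × 150%/5⌋ = $33,563; SL = ⌊$105,579/4⌋ = $26,394 → take DB $33,563. Book value $78,316.

$78,316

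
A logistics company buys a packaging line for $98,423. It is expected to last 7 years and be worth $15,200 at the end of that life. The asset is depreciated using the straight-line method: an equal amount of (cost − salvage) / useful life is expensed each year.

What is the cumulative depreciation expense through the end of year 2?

$23,778

Depreciable base = $98,423 − $15,200 = $83,223.
Annual expense = $83,223 / 7 = $11,889.
End of year 1: book value $86,534.
End of year 2: book value $74,645.
Accumulated through year 2 = $98,423 − $74,645 = $23,778.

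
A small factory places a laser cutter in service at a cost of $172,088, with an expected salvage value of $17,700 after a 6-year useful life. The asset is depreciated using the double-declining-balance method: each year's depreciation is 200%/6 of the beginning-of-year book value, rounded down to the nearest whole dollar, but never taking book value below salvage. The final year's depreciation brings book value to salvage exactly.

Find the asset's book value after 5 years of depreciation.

Depreciable base = $172,088 − $17,700 = $154,388.
Year 1: ⌊$172,088 × 200%/6⌋ = $57,362. Book value $114,726.
Year 2: ⌊$114,726 × 200%/6⌋ = $38,242. Book value $76,484.
Year 3: ⌊$76,484 × 200%/6⌋ = $25,494. Book value $50,990.
Year 4: ⌊$50,990 × 200%/6⌋ = $16,996. Book value $33,994.
Year 5: ⌊$33,994 × 200%/6⌋ = $11,331. Book value $22,663.

$22,663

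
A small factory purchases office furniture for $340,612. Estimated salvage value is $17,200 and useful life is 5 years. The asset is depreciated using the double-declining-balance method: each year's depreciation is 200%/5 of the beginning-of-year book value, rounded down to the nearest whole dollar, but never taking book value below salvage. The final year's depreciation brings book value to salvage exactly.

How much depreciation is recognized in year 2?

Depreciable base = $340,612 − $17,200 = $323,412.
Year 1: ⌊$340,612 × 200%/5⌋ = $136,244. Book value $204,368.
Year 2: ⌊$204,368 × 200%/5⌋ = $81,747. Book value $122,621.

$81,747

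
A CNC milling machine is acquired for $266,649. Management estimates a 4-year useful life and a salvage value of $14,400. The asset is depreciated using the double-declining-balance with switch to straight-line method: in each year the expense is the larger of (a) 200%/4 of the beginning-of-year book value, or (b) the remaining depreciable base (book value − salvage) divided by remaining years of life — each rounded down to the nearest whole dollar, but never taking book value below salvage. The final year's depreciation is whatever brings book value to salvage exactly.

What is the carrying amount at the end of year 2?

Depreciable base = $266,649 − $14,400 = $252,249.
Year 1: DB = ⌊$266,649 × 200%/4⌋ = $133,324; SL = ⌊$252,249/4⌋ = $63,062 → take DB $133,324. Book value $133,325.
Year 2: DB = ⌊$133,325 × 200%/4⌋ = $66,662; SL = ⌊$118,925/3⌋ = $39,641 → take DB $66,662. Book value $66,663.

$66,663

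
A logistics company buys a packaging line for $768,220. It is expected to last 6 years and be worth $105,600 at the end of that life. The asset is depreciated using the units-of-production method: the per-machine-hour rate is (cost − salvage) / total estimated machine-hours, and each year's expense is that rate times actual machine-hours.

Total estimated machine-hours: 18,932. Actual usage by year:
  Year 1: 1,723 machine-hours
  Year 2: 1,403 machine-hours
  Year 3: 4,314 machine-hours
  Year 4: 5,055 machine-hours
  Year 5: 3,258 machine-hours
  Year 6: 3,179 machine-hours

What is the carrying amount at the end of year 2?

$658,810

Depreciable base = $768,220 − $105,600 = $662,620.
Rate = $662,620 / 18,932 machine-hours = $35 per machine-hour.
Year 1: 1,723 × $35 = $60,305. Book value $707,915.
Year 2: 1,403 × $35 = $49,105. Book value $658,810.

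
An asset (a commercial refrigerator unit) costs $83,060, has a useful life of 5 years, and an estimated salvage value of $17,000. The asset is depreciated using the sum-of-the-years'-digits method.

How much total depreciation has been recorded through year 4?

Depreciable base = $83,060 − $17,000 = $66,060.
Sum of the years' digits = 5+4+3+2+1 = 15.
Year 1: $66,060 × 5/15 = $22,020. Book value $61,040.
Year 2: $66,060 × 4/15 = $17,616. Book value $43,424.
Year 3: $66,060 × 3/15 = $13,212. Book value $30,212.
Year 4: $66,060 × 2/15 = $8,808. Book value $21,404.
Accumulated through year 4 = $83,060 − $21,404 = $61,656.

$61,656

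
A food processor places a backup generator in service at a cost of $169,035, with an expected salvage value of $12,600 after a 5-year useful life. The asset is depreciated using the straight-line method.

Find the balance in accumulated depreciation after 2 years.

$62,574

Depreciable base = $169,035 − $12,600 = $156,435.
Annual expense = $156,435 / 5 = $31,287.
End of year 1: book value $137,748.
End of year 2: book value $106,461.
Accumulated through year 2 = $169,035 − $106,461 = $62,574.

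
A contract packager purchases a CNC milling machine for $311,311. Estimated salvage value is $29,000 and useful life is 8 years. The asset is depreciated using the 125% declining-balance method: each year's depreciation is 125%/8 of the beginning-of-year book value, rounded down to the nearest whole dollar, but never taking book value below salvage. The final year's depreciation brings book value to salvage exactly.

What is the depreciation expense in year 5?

$24,653

Depreciable base = $311,311 − $29,000 = $282,311.
Year 1: ⌊$311,311 × 125%/8⌋ = $48,642. Book value $262,669.
Year 2: ⌊$262,669 × 125%/8⌋ = $41,042. Book value $221,627.
Year 3: ⌊$221,627 × 125%/8⌋ = $34,629. Book value $186,998.
Year 4: ⌊$186,998 × 125%/8⌋ = $29,218. Book value $157,780.
Year 5: ⌊$157,780 × 125%/8⌋ = $24,653. Book value $133,127.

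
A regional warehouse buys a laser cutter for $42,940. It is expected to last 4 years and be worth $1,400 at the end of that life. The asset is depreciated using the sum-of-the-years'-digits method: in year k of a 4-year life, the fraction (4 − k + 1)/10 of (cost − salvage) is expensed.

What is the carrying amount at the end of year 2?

$13,862

Depreciable base = $42,940 − $1,400 = $41,540.
Sum of the years' digits = 4+3+2+1 = 10.
Year 1: $41,540 × 4/10 = $16,616. Book value $26,324.
Year 2: $41,540 × 3/10 = $12,462. Book value $13,862.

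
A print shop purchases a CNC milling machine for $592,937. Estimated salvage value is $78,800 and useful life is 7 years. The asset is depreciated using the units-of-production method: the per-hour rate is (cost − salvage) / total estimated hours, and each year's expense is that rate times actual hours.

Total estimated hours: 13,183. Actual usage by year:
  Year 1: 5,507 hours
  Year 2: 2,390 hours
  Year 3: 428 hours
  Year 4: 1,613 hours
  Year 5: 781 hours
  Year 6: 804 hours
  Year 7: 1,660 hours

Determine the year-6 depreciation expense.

$31,356

Depreciable base = $592,937 − $78,800 = $514,137.
Rate = $514,137 / 13,183 hours = $39 per hour.
Year 1: 5,507 × $39 = $214,773. Book value $378,164.
Year 2: 2,390 × $39 = $93,210. Book value $284,954.
Year 3: 428 × $39 = $16,692. Book value $268,262.
Year 4: 1,613 × $39 = $62,907. Book value $205,355.
Year 5: 781 × $39 = $30,459. Book value $174,896.
Year 6: 804 × $39 = $31,356. Book value $143,540.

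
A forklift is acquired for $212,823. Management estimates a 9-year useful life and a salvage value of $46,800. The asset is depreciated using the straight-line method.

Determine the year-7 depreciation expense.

Depreciable base = $212,823 − $46,800 = $166,023.
Annual expense = $166,023 / 9 = $18,447.

$18,447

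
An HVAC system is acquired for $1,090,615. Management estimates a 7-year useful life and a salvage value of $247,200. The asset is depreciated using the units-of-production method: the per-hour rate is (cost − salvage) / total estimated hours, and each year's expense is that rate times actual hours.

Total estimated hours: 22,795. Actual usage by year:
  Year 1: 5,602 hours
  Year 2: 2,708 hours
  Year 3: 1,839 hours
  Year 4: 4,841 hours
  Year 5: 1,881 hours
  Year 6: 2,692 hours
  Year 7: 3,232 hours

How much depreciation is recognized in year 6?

$99,604

Depreciable base = $1,090,615 − $247,200 = $843,415.
Rate = $843,415 / 22,795 hours = $37 per hour.
Year 1: 5,602 × $37 = $207,274. Book value $883,341.
Year 2: 2,708 × $37 = $100,196. Book value $783,145.
Year 3: 1,839 × $37 = $68,043. Book value $715,102.
Year 4: 4,841 × $37 = $179,117. Book value $535,985.
Year 5: 1,881 × $37 = $69,597. Book value $466,388.
Year 6: 2,692 × $37 = $99,604. Book value $366,784.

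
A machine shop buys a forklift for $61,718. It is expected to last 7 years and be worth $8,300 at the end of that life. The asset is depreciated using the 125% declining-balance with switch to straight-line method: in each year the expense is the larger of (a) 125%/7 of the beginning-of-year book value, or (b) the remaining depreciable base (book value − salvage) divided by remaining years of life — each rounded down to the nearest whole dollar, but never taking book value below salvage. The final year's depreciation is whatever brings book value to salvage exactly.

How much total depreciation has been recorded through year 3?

Depreciable base = $61,718 − $8,300 = $53,418.
Year 1: DB = ⌊$61,718 × 125%/7⌋ = $11,021; SL = ⌊$53,418/7⌋ = $7,631 → take DB $11,021. Book value $50,697.
Year 2: DB = ⌊$50,697 × 125%/7⌋ = $9,053; SL = ⌊$42,397/6⌋ = $7,066 → take DB $9,053. Book value $41,644.
Year 3: DB = ⌊$41,644 × 125%/7⌋ = $7,436; SL = ⌊$33,344/5⌋ = $6,668 → take DB $7,436. Book value $34,208.
Accumulated through year 3 = $61,718 − $34,208 = $27,510.

$27,510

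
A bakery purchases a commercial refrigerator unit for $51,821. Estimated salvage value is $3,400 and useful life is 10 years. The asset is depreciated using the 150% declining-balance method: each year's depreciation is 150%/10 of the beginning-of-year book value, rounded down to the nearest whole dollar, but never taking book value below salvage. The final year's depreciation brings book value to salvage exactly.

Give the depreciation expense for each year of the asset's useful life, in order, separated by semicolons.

Depreciable base = $51,821 − $3,400 = $48,421.
Year 1: ⌊$51,821 × 150%/10⌋ = $7,773. Book value $44,048.
Year 2: ⌊$44,048 × 150%/10⌋ = $6,607. Book value $37,441.
Year 3: ⌊$37,441 × 150%/10⌋ = $5,616. Book value $31,825.
Year 4: ⌊$31,825 × 150%/10⌋ = $4,773. Book value $27,052.
Year 5: ⌊$27,052 × 150%/10⌋ = $4,057. Book value $22,995.
Year 6: ⌊$22,995 × 150%/10⌋ = $3,449. Book value $19,546.
Year 7: ⌊$19,546 × 150%/10⌋ = $2,931. Book value $16,615.
Year 8: ⌊$16,615 × 150%/10⌋ = $2,492. Book value $14,123.
Year 9: ⌊$14,123 × 150%/10⌋ = $2,118. Book value $12,005.
Year 10 (final): $12,005 − $3,400 = $8,605. Book value $3,400.

$7,773; $6,607; $5,616; $4,773; $4,057; $3,449; $2,931; $2,492; $2,118; $8,605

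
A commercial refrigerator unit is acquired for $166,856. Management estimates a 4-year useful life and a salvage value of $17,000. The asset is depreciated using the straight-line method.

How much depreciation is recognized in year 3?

$37,464

Depreciable base = $166,856 − $17,000 = $149,856.
Annual expense = $149,856 / 4 = $37,464.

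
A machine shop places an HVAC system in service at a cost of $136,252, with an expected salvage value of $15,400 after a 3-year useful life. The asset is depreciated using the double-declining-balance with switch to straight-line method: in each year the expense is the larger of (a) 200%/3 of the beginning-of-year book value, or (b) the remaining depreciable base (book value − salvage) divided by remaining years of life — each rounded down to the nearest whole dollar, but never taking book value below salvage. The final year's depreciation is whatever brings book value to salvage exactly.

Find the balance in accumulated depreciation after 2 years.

$120,852

Depreciable base = $136,252 − $15,400 = $120,852.
Year 1: DB = ⌊$136,252 × 200%/3⌋ = $90,834; SL = ⌊$120,852/3⌋ = $40,284 → take DB $90,834. Book value $45,418.
Year 2: DB = ⌊$45,418 × 200%/3⌋ = $30,278; SL = ⌊$30,018/2⌋ = $15,009 → take DB $30,278, capped at $30,018. Book value $15,400.
Accumulated through year 2 = $136,252 − $15,400 = $120,852.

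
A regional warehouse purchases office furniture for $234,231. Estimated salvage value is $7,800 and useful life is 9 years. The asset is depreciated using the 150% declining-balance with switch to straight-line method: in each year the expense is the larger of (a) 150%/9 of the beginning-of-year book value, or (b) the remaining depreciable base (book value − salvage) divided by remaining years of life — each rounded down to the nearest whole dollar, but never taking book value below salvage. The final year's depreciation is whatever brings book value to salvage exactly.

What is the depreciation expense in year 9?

Depreciable base = $234,231 − $7,800 = $226,431.
Year 1: DB = ⌊$234,231 × 150%/9⌋ = $39,038; SL = ⌊$226,431/9⌋ = $25,159 → take DB $39,038. Book value $195,193.
Year 2: DB = ⌊$195,193 × 150%/9⌋ = $32,532; SL = ⌊$187,393/8⌋ = $23,424 → take DB $32,532. Book value $162,661.
Year 3: DB = ⌊$162,661 × 150%/9⌋ = $27,110; SL = ⌊$154,861/7⌋ = $22,123 → take DB $27,110. Book value $135,551.
Year 4: DB = ⌊$135,551 × 150%/9⌋ = $22,591; SL = ⌊$127,751/6⌋ = $21,291 → take DB $22,591. Book value $112,960.
Year 5: DB = ⌊$112,960 × 150%/9⌋ = $18,826; SL = ⌊$105,160/5⌋ = $21,032 → take SL $21,032. Book value $91,928.
Year 6: DB = ⌊$91,928 × 150%/9⌋ = $15,321; SL = ⌊$84,128/4⌋ = $21,032 → take SL $21,032. Book value $70,896.
Year 7: DB = ⌊$70,896 × 150%/9⌋ = $11,816; SL = ⌊$63,096/3⌋ = $21,032 → take SL $21,032. Book value $49,864.
Year 8: DB = ⌊$49,864 × 150%/9⌋ = $8,310; SL = ⌊$42,064/2⌋ = $21,032 → take SL $21,032. Book value $28,832.
Year 9 (final): $28,832 − $7,800 = $21,032. Book value $7,800.

$21,032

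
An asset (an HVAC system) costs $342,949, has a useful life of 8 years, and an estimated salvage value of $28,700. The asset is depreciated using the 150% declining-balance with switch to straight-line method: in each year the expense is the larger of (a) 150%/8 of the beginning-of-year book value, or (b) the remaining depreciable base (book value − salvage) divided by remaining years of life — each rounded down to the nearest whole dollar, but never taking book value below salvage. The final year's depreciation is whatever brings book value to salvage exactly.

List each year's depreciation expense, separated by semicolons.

Depreciable base = $342,949 − $28,700 = $314,249.
Year 1: DB = ⌊$342,949 × 150%/8⌋ = $64,302; SL = ⌊$314,249/8⌋ = $39,281 → take DB $64,302. Book value $278,647.
Year 2: DB = ⌊$278,647 × 150%/8⌋ = $52,246; SL = ⌊$249,947/7⌋ = $35,706 → take DB $52,246. Book value $226,401.
Year 3: DB = ⌊$226,401 × 150%/8⌋ = $42,450; SL = ⌊$197,701/6⌋ = $32,950 → take DB $42,450. Book value $183,951.
Year 4: DB = ⌊$183,951 × 150%/8⌋ = $34,490; SL = ⌊$155,251/5⌋ = $31,050 → take DB $34,490. Book value $149,461.
Year 5: DB = ⌊$149,461 × 150%/8⌋ = $28,023; SL = ⌊$120,761/4⌋ = $30,190 → take SL $30,190. Book value $119,271.
Year 6: DB = ⌊$119,271 × 150%/8⌋ = $22,363; SL = ⌊$90,571/3⌋ = $30,190 → take SL $30,190. Book value $89,081.
Year 7: DB = ⌊$89,081 × 150%/8⌋ = $16,702; SL = ⌊$60,381/2⌋ = $30,190 → take SL $30,190. Book value $58,891.
Year 8 (final): $58,891 − $28,700 = $30,191. Book value $28,700.

$64,302; $52,246; $42,450; $34,490; $30,190; $30,190; $30,190; $30,191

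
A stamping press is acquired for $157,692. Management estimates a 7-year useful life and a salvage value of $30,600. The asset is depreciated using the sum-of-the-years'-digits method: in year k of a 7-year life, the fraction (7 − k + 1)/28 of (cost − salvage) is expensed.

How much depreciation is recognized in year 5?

$13,617

Depreciable base = $157,692 − $30,600 = $127,092.
Sum of the years' digits = 7+6+5+4+3+2+1 = 28.
Year 1: $127,092 × 7/28 = $31,773. Book value $125,919.
Year 2: $127,092 × 6/28 = $27,234. Book value $98,685.
Year 3: $127,092 × 5/28 = $22,695. Book value $75,990.
Year 4: $127,092 × 4/28 = $18,156. Book value $57,834.
Year 5: $127,092 × 3/28 = $13,617. Book value $44,217.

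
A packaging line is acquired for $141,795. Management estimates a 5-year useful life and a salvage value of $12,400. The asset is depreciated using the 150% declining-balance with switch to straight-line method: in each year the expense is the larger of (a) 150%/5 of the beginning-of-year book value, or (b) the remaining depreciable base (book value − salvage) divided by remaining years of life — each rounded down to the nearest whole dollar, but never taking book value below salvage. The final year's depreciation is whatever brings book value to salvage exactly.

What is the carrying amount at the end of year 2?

Depreciable base = $141,795 − $12,400 = $129,395.
Year 1: DB = ⌊$141,795 × 150%/5⌋ = $42,538; SL = ⌊$129,395/5⌋ = $25,879 → take DB $42,538. Book value $99,257.
Year 2: DB = ⌊$99,257 × 150%/5⌋ = $29,777; SL = ⌊$86,857/4⌋ = $21,714 → take DB $29,777. Book value $69,480.

$69,480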